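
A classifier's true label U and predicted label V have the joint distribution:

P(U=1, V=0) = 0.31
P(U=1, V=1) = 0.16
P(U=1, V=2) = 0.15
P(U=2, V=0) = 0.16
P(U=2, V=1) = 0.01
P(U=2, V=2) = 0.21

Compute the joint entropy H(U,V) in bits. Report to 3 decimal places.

2.320 bits

H(U,V) = −Σ p(x,y)·log₂ p(x,y) over all 6 cells.
  cell (1,0): −0.31·log₂0.31 = 0.5238
  cell (1,1): −0.16·log₂0.16 = 0.4230
  cell (1,2): −0.15·log₂0.15 = 0.4105
  cell (2,0): −0.16·log₂0.16 = 0.4230
  cell (2,1): −0.01·log₂0.01 = 0.0664
  cell (2,2): −0.21·log₂0.21 = 0.4728
Sum = 2.320 bits.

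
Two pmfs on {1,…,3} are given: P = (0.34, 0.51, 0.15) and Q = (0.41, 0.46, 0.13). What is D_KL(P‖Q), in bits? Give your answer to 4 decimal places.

D(P‖Q) = Σ p·log₂(p/q).
  0.34·log₂(0.34/0.41) = -0.09183
  0.51·log₂(0.51/0.46) = 0.07592
  0.15·log₂(0.15/0.13) = 0.03097
D(P‖Q) = 0.0151 bits.

0.0151 bits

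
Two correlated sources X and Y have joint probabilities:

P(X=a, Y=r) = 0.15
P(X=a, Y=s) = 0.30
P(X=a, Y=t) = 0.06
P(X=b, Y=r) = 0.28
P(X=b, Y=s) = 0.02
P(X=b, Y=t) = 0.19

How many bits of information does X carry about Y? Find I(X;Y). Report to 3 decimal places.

Marginals: p(X) = (0.5100, 0.4900), p(Y) = (0.4300, 0.3200, 0.2500).
I(X;Y) = Σ p(x,y)·log₂[p(x,y)/(p(x)p(y))].
  (a,r): 0.15·log₂(0.6840) = -0.0822
  (a,s): 0.30·log₂(1.8382) = 0.2635
  (a,t): 0.06·log₂(0.4706) = -0.0652
  (b,r): 0.28·log₂(1.3289) = 0.1149
  (b,s): 0.02·log₂(0.1276) = -0.0594
  (b,t): 0.19·log₂(1.5510) = 0.1203
Sum = 0.292 bits.

0.292 bits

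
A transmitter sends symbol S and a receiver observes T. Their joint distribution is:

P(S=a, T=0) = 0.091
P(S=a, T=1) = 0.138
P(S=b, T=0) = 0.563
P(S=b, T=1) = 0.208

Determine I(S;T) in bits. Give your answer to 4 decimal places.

0.0599 bits

Marginals: p(S) = (0.2290, 0.7710), p(T) = (0.6540, 0.3460).
I(S;T) = Σ p(x,y)·log₂[p(x,y)/(p(x)p(y))].
  (a,0): 0.091·log₂(0.6076) = -0.06541
  (a,1): 0.138·log₂(1.7417) = 0.11047
  (b,0): 0.563·log₂(1.1165) = 0.08954
  (b,1): 0.208·log₂(0.7797) = -0.07467
Sum = 0.0599 bits.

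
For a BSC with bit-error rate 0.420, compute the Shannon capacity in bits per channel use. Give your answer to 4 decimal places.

0.0185 bits

Binary symmetric channel: C = 1 − h₂(ε) where h₂ is the binary entropy function.
h₂(0.420) = −0.420·log₂0.420 − 0.580·log₂0.580 = 0.9815.
C = 1 − 0.9815 = 0.0185 bits per channel use.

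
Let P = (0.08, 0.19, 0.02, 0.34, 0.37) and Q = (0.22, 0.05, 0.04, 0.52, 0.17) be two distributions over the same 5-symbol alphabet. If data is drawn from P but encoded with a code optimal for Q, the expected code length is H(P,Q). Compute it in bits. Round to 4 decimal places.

H(P,Q) = −Σ p·log₂ q.
  −0.08·log₂(0.22) = 0.17475
  −0.19·log₂(0.05) = 0.82117
  −0.02·log₂(0.04) = 0.09288
  −0.34·log₂(0.52) = 0.32076
  −0.37·log₂(0.17) = 0.94587
H(P,Q) = 2.3554 bits.

2.3554 bits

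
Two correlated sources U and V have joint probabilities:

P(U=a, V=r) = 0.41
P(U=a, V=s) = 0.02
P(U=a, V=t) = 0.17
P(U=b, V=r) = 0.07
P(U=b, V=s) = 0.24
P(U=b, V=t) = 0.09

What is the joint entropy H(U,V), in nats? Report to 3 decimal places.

H(U,V) = −Σ p(x,y)·ln p(x,y) over all 6 cells.
  cell (a,r): −0.41·ln0.41 = 0.3656
  cell (a,s): −0.02·ln0.02 = 0.0782
  cell (a,t): −0.17·ln0.17 = 0.3012
  cell (b,r): −0.07·ln0.07 = 0.1861
  cell (b,s): −0.24·ln0.24 = 0.3425
  cell (b,t): −0.09·ln0.09 = 0.2167
Sum = 1.490 nats.

1.490 nats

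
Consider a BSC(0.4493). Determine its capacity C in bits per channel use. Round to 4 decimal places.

0.0074 bits

Binary symmetric channel: C = 1 − h₂(ε) where h₂ is the binary entropy function.
h₂(0.4493) = −0.4493·log₂0.4493 − 0.5507·log₂0.5507 = 0.9926.
C = 1 − 0.9926 = 0.0074 bits per channel use.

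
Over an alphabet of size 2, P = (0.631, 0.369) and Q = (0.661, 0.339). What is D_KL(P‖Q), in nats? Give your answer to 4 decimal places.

D(P‖Q) = Σ p·ln(p/q).
  0.631·ln(0.631/0.661) = -0.02931
  0.369·ln(0.369/0.339) = 0.03129
D(P‖Q) = 0.0020 nats.

0.0020 nats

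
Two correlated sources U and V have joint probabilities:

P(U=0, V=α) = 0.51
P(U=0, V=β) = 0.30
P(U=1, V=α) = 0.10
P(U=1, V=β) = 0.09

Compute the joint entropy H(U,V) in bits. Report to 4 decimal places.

1.6614 bits

H(U,V) = −Σ p(x,y)·log₂ p(x,y) over all 4 cells.
  cell (0,α): −0.51·log₂0.51 = 0.49543
  cell (0,β): −0.30·log₂0.30 = 0.52109
  cell (1,α): −0.10·log₂0.10 = 0.33219
  cell (1,β): −0.09·log₂0.09 = 0.31265
Sum = 1.6614 bits.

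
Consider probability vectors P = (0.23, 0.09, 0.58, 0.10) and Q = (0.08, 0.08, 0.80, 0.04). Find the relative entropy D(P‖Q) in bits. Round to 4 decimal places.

D(P‖Q) = Σ p·log₂(p/q).
  0.23·log₂(0.23/0.08) = 0.35042
  0.09·log₂(0.09/0.08) = 0.01529
  0.58·log₂(0.58/0.80) = -0.26909
  0.10·log₂(0.10/0.04) = 0.13219
D(P‖Q) = 0.2288 bits.

0.2288 bits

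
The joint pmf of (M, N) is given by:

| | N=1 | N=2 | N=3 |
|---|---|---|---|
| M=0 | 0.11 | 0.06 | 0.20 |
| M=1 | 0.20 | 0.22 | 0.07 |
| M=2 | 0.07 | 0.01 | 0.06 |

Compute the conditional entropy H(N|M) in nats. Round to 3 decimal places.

Marginals: p(M) = (0.3700, 0.4900, 0.1400), p(N) = (0.3800, 0.2900, 0.3300).
H(N|M) = Σ p(M) · H(N|M=·).
  M=0: p=0.3700, H(N|M=0) = 0.9882
  M=1: p=0.4900, H(N|M=1) = 1.0033
  M=2: p=0.1400, H(N|M=2) = 0.8982
Weighted sum = 0.983 nats.

0.983 nats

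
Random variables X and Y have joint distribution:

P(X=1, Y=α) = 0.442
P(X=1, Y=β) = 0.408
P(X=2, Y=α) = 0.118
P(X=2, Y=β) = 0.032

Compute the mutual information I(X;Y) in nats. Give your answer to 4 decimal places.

Marginals: p(X) = (0.8500, 0.1500), p(Y) = (0.5600, 0.4400).
I(X;Y) = Σ p(x,y)·ln[p(x,y)/(p(x)p(y))].
  (1,α): 0.442·ln(0.9286) = -0.03276
  (1,β): 0.408·ln(1.0909) = 0.03550
  (2,α): 0.118·ln(1.4048) = 0.04010
  (2,β): 0.032·ln(0.4848) = -0.02317
Sum = 0.0197 nats.

0.0197 nats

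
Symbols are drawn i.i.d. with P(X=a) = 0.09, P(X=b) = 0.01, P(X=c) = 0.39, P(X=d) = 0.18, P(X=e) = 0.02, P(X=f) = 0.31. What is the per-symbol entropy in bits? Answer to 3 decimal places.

H(X) = −Σ p·log₂ p.
  −(0.09)·log₂(0.09) = 0.3127
  −(0.01)·log₂(0.01) = 0.0664
  −(0.39)·log₂(0.39) = 0.5298
  −(0.18)·log₂(0.18) = 0.4453
  −(0.02)·log₂(0.02) = 0.1129
  −(0.31)·log₂(0.31) = 0.5238
Sum: 0.3127 + 0.0664 + 0.5298 + 0.4453 + 0.1129 + 0.5238 = 1.991 bits.

1.991 bits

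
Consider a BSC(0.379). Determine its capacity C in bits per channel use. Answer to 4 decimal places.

Binary symmetric channel: C = 1 − h₂(ε) where h₂ is the binary entropy function.
h₂(0.379) = −0.379·log₂0.379 − 0.621·log₂0.621 = 0.9573.
C = 1 − 0.9573 = 0.0427 bits per channel use.

0.0427 bits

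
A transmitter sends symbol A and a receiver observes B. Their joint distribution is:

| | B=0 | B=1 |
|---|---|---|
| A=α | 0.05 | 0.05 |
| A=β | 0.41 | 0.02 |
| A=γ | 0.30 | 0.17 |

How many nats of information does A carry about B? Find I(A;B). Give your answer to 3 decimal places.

0.093 nats

Marginals: p(A) = (0.1000, 0.4300, 0.4700), p(B) = (0.7600, 0.2400).
I(A;B) = Σ p(x,y)·ln[p(x,y)/(p(x)p(y))].
  (α,0): 0.05·ln(0.6579) = -0.0209
  (α,1): 0.05·ln(2.0833) = 0.0367
  (β,0): 0.41·ln(1.2546) = 0.0930
  (β,1): 0.02·ln(0.1938) = -0.0328
  (γ,0): 0.30·ln(0.8399) = -0.0524
  (γ,1): 0.17·ln(1.5071) = 0.0697
Sum = 0.093 nats.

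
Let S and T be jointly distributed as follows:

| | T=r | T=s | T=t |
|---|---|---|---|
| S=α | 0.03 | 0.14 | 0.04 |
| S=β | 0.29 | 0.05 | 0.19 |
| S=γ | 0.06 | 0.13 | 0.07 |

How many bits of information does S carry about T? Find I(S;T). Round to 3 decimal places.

Marginals: p(S) = (0.2100, 0.5300, 0.2600), p(T) = (0.3800, 0.3200, 0.3000).
I(S;T) = H(S) + H(T) − H(S,T).
H(S) = 1.4636, H(T) = 1.5776, H(S,T) = 2.8186.
I(S;T) = 1.4636 + 1.5776 − 2.8186 = 0.223 bits.

0.223 bits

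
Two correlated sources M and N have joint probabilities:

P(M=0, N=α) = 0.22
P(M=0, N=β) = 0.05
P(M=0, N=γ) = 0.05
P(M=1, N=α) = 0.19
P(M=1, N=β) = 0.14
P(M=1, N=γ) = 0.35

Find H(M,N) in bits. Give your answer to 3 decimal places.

2.295 bits

H(M,N) = −Σ p(x,y)·log₂ p(x,y) over all 6 cells.
  cell (0,α): −0.22·log₂0.22 = 0.4806
  cell (0,β): −0.05·log₂0.05 = 0.2161
  cell (0,γ): −0.05·log₂0.05 = 0.2161
  cell (1,α): −0.19·log₂0.19 = 0.4552
  cell (1,β): −0.14·log₂0.14 = 0.3971
  cell (1,γ): −0.35·log₂0.35 = 0.5301
Sum = 2.295 bits.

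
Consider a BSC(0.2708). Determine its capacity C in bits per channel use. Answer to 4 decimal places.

Binary symmetric channel: C = 1 − h₂(ε) where h₂ is the binary entropy function.
h₂(0.2708) = −0.2708·log₂0.2708 − 0.7292·log₂0.7292 = 0.8426.
C = 1 − 0.8426 = 0.1574 bits per channel use.

0.1574 bits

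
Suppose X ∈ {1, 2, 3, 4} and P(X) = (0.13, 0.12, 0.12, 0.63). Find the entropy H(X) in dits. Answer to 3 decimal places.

0.463 dits

H(X) = −Σ p·log₁₀ p.
  −(0.13)·log₁₀(0.13) = 0.1152
  −(0.12)·log₁₀(0.12) = 0.1105
  −(0.12)·log₁₀(0.12) = 0.1105
  −(0.63)·log₁₀(0.63) = 0.1264
Sum: 0.1152 + 0.1105 + 0.1105 + 0.1264 = 0.463 dits.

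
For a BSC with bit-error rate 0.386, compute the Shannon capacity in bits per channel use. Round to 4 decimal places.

Binary symmetric channel: C = 1 − h₂(ε) where h₂ is the binary entropy function.
h₂(0.386) = −0.386·log₂0.386 − 0.614·log₂0.614 = 0.9622.
C = 1 − 0.9622 = 0.0378 bits per channel use.

0.0378 bits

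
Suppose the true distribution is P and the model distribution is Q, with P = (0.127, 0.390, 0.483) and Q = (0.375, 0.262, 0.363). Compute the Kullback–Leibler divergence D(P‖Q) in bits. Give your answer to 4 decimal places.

D(P‖Q) = Σ p·log₂(p/q).
  0.127·log₂(0.127/0.375) = -0.19838
  0.390·log₂(0.390/0.262) = 0.22382
  0.483·log₂(0.483/0.363) = 0.19902
D(P‖Q) = 0.2245 bits.

0.2245 bits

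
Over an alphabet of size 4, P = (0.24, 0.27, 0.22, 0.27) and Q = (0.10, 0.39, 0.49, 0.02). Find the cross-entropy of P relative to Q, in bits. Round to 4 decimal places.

H(P,Q) = −Σ p·log₂ q.
  −0.24·log₂(0.10) = 0.79726
  −0.27·log₂(0.39) = 0.36678
  −0.22·log₂(0.49) = 0.22641
  −0.27·log₂(0.02) = 1.52384
H(P,Q) = 2.9143 bits.

2.9143 bits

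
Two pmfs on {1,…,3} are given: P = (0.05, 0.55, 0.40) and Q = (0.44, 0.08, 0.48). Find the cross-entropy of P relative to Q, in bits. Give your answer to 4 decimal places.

2.4869 bits

H(P,Q) = −Σ p·log₂ q.
  −0.05·log₂(0.44) = 0.05922
  −0.55·log₂(0.08) = 2.00412
  −0.40·log₂(0.48) = 0.42356
H(P,Q) = 2.4869 bits.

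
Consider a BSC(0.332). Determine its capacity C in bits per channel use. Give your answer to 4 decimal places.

Binary symmetric channel: C = 1 − h₂(ε) where h₂ is the binary entropy function.
h₂(0.332) = −0.332·log₂0.332 − 0.668·log₂0.668 = 0.9170.
C = 1 − 0.9170 = 0.0830 bits per channel use.

0.0830 bits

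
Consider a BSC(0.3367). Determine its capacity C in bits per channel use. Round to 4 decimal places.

Binary symmetric channel: C = 1 − h₂(ε) where h₂ is the binary entropy function.
h₂(0.3367) = −0.3367·log₂0.3367 − 0.6633·log₂0.6633 = 0.9216.
C = 1 − 0.9216 = 0.0784 bits per channel use.

0.0784 bits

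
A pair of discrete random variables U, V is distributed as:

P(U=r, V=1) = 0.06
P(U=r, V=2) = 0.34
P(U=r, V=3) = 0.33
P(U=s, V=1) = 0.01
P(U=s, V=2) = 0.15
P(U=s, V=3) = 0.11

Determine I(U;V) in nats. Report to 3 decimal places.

Marginals: p(U) = (0.7300, 0.2700), p(V) = (0.0700, 0.4900, 0.4400).
I(U;V) = Σ p(x,y)·ln[p(x,y)/(p(x)p(y))].
  (r,1): 0.06·ln(1.1742) = 0.0096
  (r,2): 0.34·ln(0.9505) = -0.0173
  (r,3): 0.33·ln(1.0274) = 0.0089
  (s,1): 0.01·ln(0.5291) = -0.0064
  (s,2): 0.15·ln(1.1338) = 0.0188
  (s,3): 0.11·ln(0.9259) = -0.0085
Sum = 0.005 nats.

0.005 nats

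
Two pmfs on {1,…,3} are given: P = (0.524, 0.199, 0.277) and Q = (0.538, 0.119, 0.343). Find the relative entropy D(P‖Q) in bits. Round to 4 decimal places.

D(P‖Q) = Σ p·log₂(p/q).
  0.524·log₂(0.524/0.538) = -0.01993
  0.199·log₂(0.199/0.119) = 0.14762
  0.277·log₂(0.277/0.343) = -0.08541
D(P‖Q) = 0.0423 bits.

0.0423 bits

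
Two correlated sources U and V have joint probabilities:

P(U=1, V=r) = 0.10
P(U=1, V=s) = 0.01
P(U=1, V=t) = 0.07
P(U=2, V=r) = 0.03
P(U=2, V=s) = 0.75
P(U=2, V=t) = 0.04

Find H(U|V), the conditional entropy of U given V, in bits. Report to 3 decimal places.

Marginals: p(U) = (0.1800, 0.8200), p(V) = (0.1300, 0.7600, 0.1100).
H(U|V) = Σ p(V) · H(U|V=·).
  V=r: p=0.1300, H(U|V=r) = 0.7793
  V=s: p=0.7600, H(U|V=s) = 0.1011
  V=t: p=0.1100, H(U|V=t) = 0.9457
Weighted sum = 0.282 bits.

0.282 bits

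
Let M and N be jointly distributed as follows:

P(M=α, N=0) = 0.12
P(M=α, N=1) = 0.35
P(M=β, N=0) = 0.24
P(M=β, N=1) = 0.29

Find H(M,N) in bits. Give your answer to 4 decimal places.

H(M,N) = −Σ p(x,y)·log₂ p(x,y) over all 4 cells.
  cell (α,0): −0.12·log₂0.12 = 0.36707
  cell (α,1): −0.35·log₂0.35 = 0.53010
  cell (β,0): −0.24·log₂0.24 = 0.49413
  cell (β,1): −0.29·log₂0.29 = 0.51790
Sum = 1.9092 bits.

1.9092 bits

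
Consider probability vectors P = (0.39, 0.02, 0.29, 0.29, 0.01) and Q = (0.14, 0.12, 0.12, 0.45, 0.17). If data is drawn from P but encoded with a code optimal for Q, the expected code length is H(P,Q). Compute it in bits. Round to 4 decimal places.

H(P,Q) = −Σ p·log₂ q.
  −0.39·log₂(0.14) = 1.10624
  −0.02·log₂(0.12) = 0.06118
  −0.29·log₂(0.12) = 0.88708
  −0.29·log₂(0.45) = 0.33408
  −0.01·log₂(0.17) = 0.02556
H(P,Q) = 2.4141 bits.

2.4141 bits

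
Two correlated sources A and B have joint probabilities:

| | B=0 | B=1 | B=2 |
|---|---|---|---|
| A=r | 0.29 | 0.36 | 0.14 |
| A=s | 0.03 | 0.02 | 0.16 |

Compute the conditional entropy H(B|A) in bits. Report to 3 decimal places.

Chain rule: H(B|A) = H(A,B) − H(A).
Marginals: p(A) = (0.7900, 0.2100), p(B) = (0.3200, 0.3800, 0.3000).
H(A,B) = 2.1333 bits; H(A) = 0.7415 bits.
H(B|A) = 2.1333 − 0.7415 = 1.392 bits.

1.392 bits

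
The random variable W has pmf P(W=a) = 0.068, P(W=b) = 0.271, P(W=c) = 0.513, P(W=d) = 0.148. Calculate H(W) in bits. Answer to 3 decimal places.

1.676 bits

H(W) = −Σ p·log₂ p.
  −(0.068)·log₂(0.068) = 0.2637
  −(0.271)·log₂(0.271) = 0.5105
  −(0.513)·log₂(0.513) = 0.4940
  −(0.148)·log₂(0.148) = 0.4079
Sum: 0.2637 + 0.5105 + 0.4940 + 0.4079 = 1.676 bits.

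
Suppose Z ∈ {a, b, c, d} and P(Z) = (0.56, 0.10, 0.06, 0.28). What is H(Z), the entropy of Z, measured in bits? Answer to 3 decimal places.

H(Z) = −Σ p·log₂ p.
  −(0.56)·log₂(0.56) = 0.4684
  −(0.10)·log₂(0.10) = 0.3322
  −(0.06)·log₂(0.06) = 0.2435
  −(0.28)·log₂(0.28) = 0.5142
Sum: 0.4684 + 0.3322 + 0.2435 + 0.5142 = 1.558 bits.

1.558 bits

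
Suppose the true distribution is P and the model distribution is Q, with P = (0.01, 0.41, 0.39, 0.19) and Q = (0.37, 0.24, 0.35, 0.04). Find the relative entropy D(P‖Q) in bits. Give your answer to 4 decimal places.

D(P‖Q) = Σ p·log₂(p/q).
  0.01·log₂(0.01/0.37) = -0.05209
  0.41·log₂(0.41/0.24) = 0.31676
  0.39·log₂(0.39/0.35) = 0.06089
  0.19·log₂(0.19/0.04) = 0.42711
D(P‖Q) = 0.7527 bits.

0.7527 bits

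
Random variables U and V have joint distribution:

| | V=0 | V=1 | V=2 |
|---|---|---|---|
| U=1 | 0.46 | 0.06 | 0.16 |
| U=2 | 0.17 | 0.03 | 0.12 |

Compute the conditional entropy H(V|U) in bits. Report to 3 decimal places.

Marginals: p(U) = (0.6800, 0.3200), p(V) = (0.6300, 0.0900, 0.2800).
H(V|U) = Σ p(U) · H(V|U=·).
  U=1: p=0.6800, H(V|U=1) = 1.1817
  U=2: p=0.3200, H(V|U=2) = 1.3356
Weighted sum = 1.231 bits.

1.231 bits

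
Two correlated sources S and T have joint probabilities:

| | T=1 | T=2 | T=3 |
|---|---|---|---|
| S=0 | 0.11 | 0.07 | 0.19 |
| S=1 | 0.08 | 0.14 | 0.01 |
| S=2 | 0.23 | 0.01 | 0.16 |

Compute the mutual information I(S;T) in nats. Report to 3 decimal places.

Marginals: p(S) = (0.3700, 0.2300, 0.4000), p(T) = (0.4200, 0.2200, 0.3600).
I(S;T) = H(S) + H(T) − H(S,T).
H(S) = 1.0724, H(T) = 1.0653, H(S,T) = 1.9451.
I(S;T) = 1.0724 + 1.0653 − 1.9451 = 0.193 nats.

0.193 nats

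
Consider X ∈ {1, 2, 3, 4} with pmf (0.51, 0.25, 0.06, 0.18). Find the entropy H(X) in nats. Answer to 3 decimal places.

1.167 nats

H(X) = −Σ p·ln p.
  −(0.51)·ln(0.51) = 0.3434
  −(0.25)·ln(0.25) = 0.3466
  −(0.06)·ln(0.06) = 0.1688
  −(0.18)·ln(0.18) = 0.3087
Sum: 0.3434 + 0.3466 + 0.1688 + 0.3087 = 1.167 nats.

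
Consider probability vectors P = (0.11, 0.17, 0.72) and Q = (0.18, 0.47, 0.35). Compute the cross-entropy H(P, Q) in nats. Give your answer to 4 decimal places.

1.0729 nats

H(P,Q) = −Σ p·ln q.
  −0.11·ln(0.18) = 0.18863
  −0.17·ln(0.47) = 0.12835
  −0.72·ln(0.35) = 0.75587
H(P,Q) = 1.0729 nats.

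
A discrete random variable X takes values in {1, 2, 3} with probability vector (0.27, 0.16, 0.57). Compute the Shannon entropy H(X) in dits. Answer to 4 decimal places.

0.4200 dits

H(X) = −Σ p·log₁₀ p.
  −(0.27)·log₁₀(0.27) = 0.15353
  −(0.16)·log₁₀(0.16) = 0.12734
  −(0.57)·log₁₀(0.57) = 0.13915
Sum: 0.15353 + 0.12734 + 0.13915 = 0.4200 dits.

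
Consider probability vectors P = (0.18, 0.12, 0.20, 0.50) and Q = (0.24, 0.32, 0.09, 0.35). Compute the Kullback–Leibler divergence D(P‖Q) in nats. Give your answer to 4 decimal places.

D(P‖Q) = Σ p·ln(p/q).
  0.18·ln(0.18/0.24) = -0.05178
  0.12·ln(0.12/0.32) = -0.11770
  0.20·ln(0.20/0.09) = 0.15970
  0.50·ln(0.50/0.35) = 0.17834
D(P‖Q) = 0.1686 nats.

0.1686 nats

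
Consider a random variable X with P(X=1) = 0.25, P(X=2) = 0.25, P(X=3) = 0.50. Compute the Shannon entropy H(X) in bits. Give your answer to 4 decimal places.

H(X) = −Σ p·log₂ p.
  −(0.25)·log₂(0.25) = 0.50000
  −(0.25)·log₂(0.25) = 0.50000
  −(0.50)·log₂(0.50) = 0.50000
Sum: 0.50000 + 0.50000 + 0.50000 = 1.5000 bits.

1.5000 bits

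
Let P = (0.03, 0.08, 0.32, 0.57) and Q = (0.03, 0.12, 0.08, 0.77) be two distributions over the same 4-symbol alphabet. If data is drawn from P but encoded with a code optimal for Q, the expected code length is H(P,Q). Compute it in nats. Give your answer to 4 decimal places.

H(P,Q) = −Σ p·ln q.
  −0.03·ln(0.03) = 0.10520
  −0.08·ln(0.12) = 0.16962
  −0.32·ln(0.08) = 0.80823
  −0.57·ln(0.77) = 0.14898
H(P,Q) = 1.2320 nats.

1.2320 nats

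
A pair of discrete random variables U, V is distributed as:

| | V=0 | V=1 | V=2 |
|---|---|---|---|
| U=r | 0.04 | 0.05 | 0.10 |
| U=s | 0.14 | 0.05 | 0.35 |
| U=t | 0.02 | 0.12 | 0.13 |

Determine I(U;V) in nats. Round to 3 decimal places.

Marginals: p(U) = (0.1900, 0.5400, 0.2700), p(V) = (0.2000, 0.2200, 0.5800).
I(U;V) = H(U) + H(V) − H(U,V).
H(U) = 1.0018, H(V) = 0.9709, H(U,V) = 1.8992.
I(U;V) = 1.0018 + 0.9709 − 1.8992 = 0.074 nats.

0.074 nats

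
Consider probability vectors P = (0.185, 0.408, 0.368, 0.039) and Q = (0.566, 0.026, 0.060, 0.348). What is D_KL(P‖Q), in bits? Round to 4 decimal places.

2.1619 bits

D(P‖Q) = Σ p·log₂(p/q).
  0.185·log₂(0.185/0.566) = -0.29846
  0.408·log₂(0.408/0.026) = 1.62057
  0.368·log₂(0.368/0.060) = 0.96294
  0.039·log₂(0.039/0.348) = -0.12314
D(P‖Q) = 2.1619 bits.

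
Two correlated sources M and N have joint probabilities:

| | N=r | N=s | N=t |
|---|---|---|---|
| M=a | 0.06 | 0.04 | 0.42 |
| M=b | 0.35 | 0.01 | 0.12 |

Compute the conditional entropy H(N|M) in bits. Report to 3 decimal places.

0.920 bits

Marginals: p(M) = (0.5200, 0.4800), p(N) = (0.4100, 0.0500, 0.5400).
H(N|M) = Σ p(M) · H(N|M=·).
  M=a: p=0.5200, H(N|M=a) = 0.8930
  M=b: p=0.4800, H(N|M=b) = 0.9486
Weighted sum = 0.920 bits.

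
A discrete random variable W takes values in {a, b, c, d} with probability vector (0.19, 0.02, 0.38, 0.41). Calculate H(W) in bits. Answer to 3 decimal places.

1.626 bits

H(W) = −Σ p·log₂ p.
  −(0.19)·log₂(0.19) = 0.4552
  −(0.02)·log₂(0.02) = 0.1129
  −(0.38)·log₂(0.38) = 0.5305
  −(0.41)·log₂(0.41) = 0.5274
Sum: 0.4552 + 0.1129 + 0.5305 + 0.5274 = 1.626 bits.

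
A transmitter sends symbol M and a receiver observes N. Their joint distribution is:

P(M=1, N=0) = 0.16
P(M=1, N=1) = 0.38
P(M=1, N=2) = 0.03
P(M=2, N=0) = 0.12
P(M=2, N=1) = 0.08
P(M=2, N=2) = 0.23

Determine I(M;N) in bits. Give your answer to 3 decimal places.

Marginals: p(M) = (0.5700, 0.4300), p(N) = (0.2800, 0.4600, 0.2600).
I(M;N) = H(M) + H(N) − H(M,N).
H(M) = 0.9858, H(N) = 1.5348, H(M,N) = 2.2515.
I(M;N) = 0.9858 + 1.5348 − 2.2515 = 0.269 bits.

0.269 bits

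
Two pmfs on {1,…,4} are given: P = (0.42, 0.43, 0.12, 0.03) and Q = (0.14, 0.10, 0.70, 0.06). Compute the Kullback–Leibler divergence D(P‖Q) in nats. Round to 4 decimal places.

D(P‖Q) = Σ p·ln(p/q).
  0.42·ln(0.42/0.14) = 0.46142
  0.43·ln(0.43/0.10) = 0.62720
  0.12·ln(0.12/0.70) = -0.21163
  0.03·ln(0.03/0.06) = -0.02079
D(P‖Q) = 0.8562 nats.

0.8562 nats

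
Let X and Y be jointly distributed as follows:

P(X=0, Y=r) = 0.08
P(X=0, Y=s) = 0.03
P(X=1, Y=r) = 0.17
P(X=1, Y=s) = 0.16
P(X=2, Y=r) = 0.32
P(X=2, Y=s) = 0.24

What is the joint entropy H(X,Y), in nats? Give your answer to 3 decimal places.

1.609 nats

H(X,Y) = −Σ p(x,y)·ln p(x,y) over all 6 cells.
  cell (0,r): −0.08·ln0.08 = 0.2021
  cell (0,s): −0.03·ln0.03 = 0.1052
  cell (1,r): −0.17·ln0.17 = 0.3012
  cell (1,s): −0.16·ln0.16 = 0.2932
  cell (2,r): −0.32·ln0.32 = 0.3646
  cell (2,s): −0.24·ln0.24 = 0.3425
Sum = 1.609 nats.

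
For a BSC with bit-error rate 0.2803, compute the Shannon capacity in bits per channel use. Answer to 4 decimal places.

Binary symmetric channel: C = 1 − h₂(ε) where h₂ is the binary entropy function.
h₂(0.2803) = −0.2803·log₂0.2803 − 0.7197·log₂0.7197 = 0.8559.
C = 1 − 0.8559 = 0.1441 bits per channel use.

0.1441 bits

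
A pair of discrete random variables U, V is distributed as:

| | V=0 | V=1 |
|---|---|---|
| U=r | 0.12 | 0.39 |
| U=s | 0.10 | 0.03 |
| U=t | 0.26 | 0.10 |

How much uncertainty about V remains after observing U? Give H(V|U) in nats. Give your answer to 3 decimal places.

0.561 nats

Chain rule: H(V|U) = H(U,V) − H(U).
Marginals: p(U) = (0.5100, 0.1300, 0.3600), p(V) = (0.4800, 0.5200).
H(U,V) = 1.5376 nats; H(U) = 0.9764 nats.
H(V|U) = 1.5376 − 0.9764 = 0.561 nats.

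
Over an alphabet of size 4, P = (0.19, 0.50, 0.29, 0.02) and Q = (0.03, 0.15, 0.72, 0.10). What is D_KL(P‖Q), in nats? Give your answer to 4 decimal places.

0.6568 nats

D(P‖Q) = Σ p·ln(p/q).
  0.19·ln(0.19/0.03) = 0.35071
  0.50·ln(0.50/0.15) = 0.60199
  0.29·ln(0.29/0.72) = -0.26372
  0.02·ln(0.02/0.10) = -0.03219
D(P‖Q) = 0.6568 nats.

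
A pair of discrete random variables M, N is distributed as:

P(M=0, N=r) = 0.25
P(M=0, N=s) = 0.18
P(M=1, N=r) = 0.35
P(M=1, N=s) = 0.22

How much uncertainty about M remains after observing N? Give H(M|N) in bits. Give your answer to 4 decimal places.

Chain rule: H(M|N) = H(M,N) − H(N).
Marginals: p(M) = (0.4300, 0.5700), p(N) = (0.6000, 0.4000).
H(M,N) = 1.9560 bits; H(N) = 0.9710 bits.
H(M|N) = 1.9560 − 0.9710 = 0.9850 bits.

0.9850 bits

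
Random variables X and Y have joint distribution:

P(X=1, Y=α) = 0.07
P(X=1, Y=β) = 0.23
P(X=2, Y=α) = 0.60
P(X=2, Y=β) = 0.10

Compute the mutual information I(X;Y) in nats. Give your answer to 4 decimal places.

Marginals: p(X) = (0.3000, 0.7000), p(Y) = (0.6700, 0.3300).
I(X;Y) = Σ p(x,y)·ln[p(x,y)/(p(x)p(y))].
  (1,α): 0.07·ln(0.3483) = -0.07384
  (1,β): 0.23·ln(2.3232) = 0.19388
  (2,α): 0.60·ln(1.2793) = 0.14780
  (2,β): 0.10·ln(0.4329) = -0.08372
Sum = 0.1841 nats.

0.1841 nats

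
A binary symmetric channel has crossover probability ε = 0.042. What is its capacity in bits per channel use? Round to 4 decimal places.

0.7486 bits

Binary symmetric channel: C = 1 − h₂(ε) where h₂ is the binary entropy function.
h₂(0.042) = −0.042·log₂0.042 − 0.958·log₂0.958 = 0.2514.
C = 1 − 0.2514 = 0.7486 bits per channel use.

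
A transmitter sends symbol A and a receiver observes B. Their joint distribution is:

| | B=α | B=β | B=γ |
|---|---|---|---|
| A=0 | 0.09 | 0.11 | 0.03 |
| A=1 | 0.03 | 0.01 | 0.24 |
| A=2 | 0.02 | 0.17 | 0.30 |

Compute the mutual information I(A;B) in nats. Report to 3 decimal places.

0.200 nats

Marginals: p(A) = (0.2300, 0.2800, 0.4900), p(B) = (0.1400, 0.2900, 0.5700).
I(A;B) = Σ p(x,y)·ln[p(x,y)/(p(x)p(y))].
  (0,α): 0.09·ln(2.7950) = 0.0925
  (0,β): 0.11·ln(1.6492) = 0.0550
  (0,γ): 0.03·ln(0.2288) = -0.0442
  (1,α): 0.03·ln(0.7653) = -0.0080
  (1,β): 0.01·ln(0.1232) = -0.0209
  (1,γ): 0.24·ln(1.5038) = 0.0979
  (2,α): 0.02·ln(0.2915) = -0.0247
  (2,β): 0.17·ln(1.1963) = 0.0305
  (2,γ): 0.30·ln(1.0741) = 0.0214
Sum = 0.200 nats.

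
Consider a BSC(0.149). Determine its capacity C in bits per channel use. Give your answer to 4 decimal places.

Binary symmetric channel: C = 1 − h₂(ε) where h₂ is the binary entropy function.
h₂(0.149) = −0.149·log₂0.149 − 0.851·log₂0.851 = 0.6073.
C = 1 − 0.6073 = 0.3927 bits per channel use.

0.3927 bits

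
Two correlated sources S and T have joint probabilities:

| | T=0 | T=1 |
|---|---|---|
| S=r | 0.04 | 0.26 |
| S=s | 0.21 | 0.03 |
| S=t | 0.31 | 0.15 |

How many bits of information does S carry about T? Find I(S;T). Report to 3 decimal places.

0.270 bits

Marginals: p(S) = (0.3000, 0.2400, 0.4600), p(T) = (0.5600, 0.4400).
I(S;T) = Σ p(x,y)·log₂[p(x,y)/(p(x)p(y))].
  (r,0): 0.04·log₂(0.2381) = -0.0828
  (r,1): 0.26·log₂(1.9697) = 0.2543
  (s,0): 0.21·log₂(1.5625) = 0.1352
  (s,1): 0.03·log₂(0.2841) = -0.0545
  (t,0): 0.31·log₂(1.2034) = 0.0828
  (t,1): 0.15·log₂(0.7411) = -0.0648
Sum = 0.270 bits.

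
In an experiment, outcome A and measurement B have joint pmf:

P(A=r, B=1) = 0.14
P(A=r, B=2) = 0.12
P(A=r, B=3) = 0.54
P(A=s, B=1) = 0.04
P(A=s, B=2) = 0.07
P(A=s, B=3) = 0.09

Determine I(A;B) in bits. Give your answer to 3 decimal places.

Marginals: p(A) = (0.8000, 0.2000), p(B) = (0.1800, 0.1900, 0.6300).
I(A;B) = H(A) + H(B) − H(A,B).
H(A) = 0.7219, H(B) = 1.3205, H(A,B) = 2.0112.
I(A;B) = 0.7219 + 1.3205 − 2.0112 = 0.031 bits.

0.031 bits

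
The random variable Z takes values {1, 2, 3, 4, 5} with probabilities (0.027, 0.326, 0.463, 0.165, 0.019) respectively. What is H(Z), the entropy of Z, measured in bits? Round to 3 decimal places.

1.720 bits

H(Z) = −Σ p·log₂ p.
  −(0.027)·log₂(0.027) = 0.1407
  −(0.326)·log₂(0.326) = 0.5272
  −(0.463)·log₂(0.463) = 0.5144
  −(0.165)·log₂(0.165) = 0.4289
  −(0.019)·log₂(0.019) = 0.1086
Sum: 0.1407 + 0.5272 + 0.5144 + 0.4289 + 0.1086 = 1.720 bits.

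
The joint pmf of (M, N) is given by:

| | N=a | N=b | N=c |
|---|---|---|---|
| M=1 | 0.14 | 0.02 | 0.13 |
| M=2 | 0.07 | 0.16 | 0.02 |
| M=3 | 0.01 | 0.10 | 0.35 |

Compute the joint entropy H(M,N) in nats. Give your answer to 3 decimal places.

H(M,N) = −Σ p(x,y)·ln p(x,y) over all 9 cells.
  cell (1,a): −0.14·ln0.14 = 0.2753
  cell (1,b): −0.02·ln0.02 = 0.0782
  cell (1,c): −0.13·ln0.13 = 0.2652
  cell (2,a): −0.07·ln0.07 = 0.1861
  cell (2,b): −0.16·ln0.16 = 0.2932
  cell (2,c): −0.02·ln0.02 = 0.0782
  cell (3,a): −0.01·ln0.01 = 0.0461
  cell (3,b): −0.10·ln0.10 = 0.2303
  cell (3,c): −0.35·ln0.35 = 0.3674
Sum = 1.820 nats.

1.820 nats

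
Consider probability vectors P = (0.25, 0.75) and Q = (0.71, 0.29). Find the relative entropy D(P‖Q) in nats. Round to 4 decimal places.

0.4517 nats

D(P‖Q) = Σ p·ln(p/q).
  0.25·ln(0.25/0.71) = -0.26095
  0.75·ln(0.75/0.29) = 0.71264
D(P‖Q) = 0.4517 nats.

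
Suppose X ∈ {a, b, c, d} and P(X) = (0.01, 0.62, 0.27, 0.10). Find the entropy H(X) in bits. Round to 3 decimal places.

H(X) = −Σ p·log₂ p.
  −(0.01)·log₂(0.01) = 0.0664
  −(0.62)·log₂(0.62) = 0.4276
  −(0.27)·log₂(0.27) = 0.5100
  −(0.10)·log₂(0.10) = 0.3322
Sum: 0.0664 + 0.4276 + 0.5100 + 0.3322 = 1.336 bits.

1.336 bits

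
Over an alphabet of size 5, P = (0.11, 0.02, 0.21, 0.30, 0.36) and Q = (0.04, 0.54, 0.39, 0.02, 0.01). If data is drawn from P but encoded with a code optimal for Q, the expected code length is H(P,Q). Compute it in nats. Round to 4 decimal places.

H(P,Q) = −Σ p·ln q.
  −0.11·ln(0.04) = 0.35408
  −0.02·ln(0.54) = 0.01232
  −0.21·ln(0.39) = 0.19774
  −0.30·ln(0.02) = 1.17361
  −0.36·ln(0.01) = 1.65786
H(P,Q) = 3.3956 nats.

3.3956 nats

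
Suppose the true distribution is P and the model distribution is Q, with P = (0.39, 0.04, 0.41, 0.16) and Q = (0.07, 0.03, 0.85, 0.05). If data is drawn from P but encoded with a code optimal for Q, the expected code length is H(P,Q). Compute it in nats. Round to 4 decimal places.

1.7233 nats

H(P,Q) = −Σ p·ln q.
  −0.39·ln(0.07) = 1.03711
  −0.04·ln(0.03) = 0.14026
  −0.41·ln(0.85) = 0.06663
  −0.16·ln(0.05) = 0.47932
H(P,Q) = 1.7233 nats.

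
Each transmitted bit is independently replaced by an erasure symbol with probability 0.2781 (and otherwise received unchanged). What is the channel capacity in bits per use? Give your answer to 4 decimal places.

0.7219 bits

Binary erasure channel: capacity C = 1 − ε.
C = 1 − 0.2781 = 0.7219 bits per channel use.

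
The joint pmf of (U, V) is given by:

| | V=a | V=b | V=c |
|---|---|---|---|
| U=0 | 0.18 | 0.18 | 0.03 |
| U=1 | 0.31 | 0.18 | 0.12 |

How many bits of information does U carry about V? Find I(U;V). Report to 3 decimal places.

0.032 bits

Marginals: p(U) = (0.3900, 0.6100), p(V) = (0.4900, 0.3600, 0.1500).
I(U;V) = Σ p(x,y)·log₂[p(x,y)/(p(x)p(y))].
  (0,a): 0.18·log₂(0.9419) = -0.0155
  (0,b): 0.18·log₂(1.2821) = 0.0645
  (0,c): 0.03·log₂(0.5128) = -0.0289
  (1,a): 0.31·log₂(1.0371) = 0.0163
  (1,b): 0.18·log₂(0.8197) = -0.0516
  (1,c): 0.12·log₂(1.3115) = 0.0469
Sum = 0.032 bits.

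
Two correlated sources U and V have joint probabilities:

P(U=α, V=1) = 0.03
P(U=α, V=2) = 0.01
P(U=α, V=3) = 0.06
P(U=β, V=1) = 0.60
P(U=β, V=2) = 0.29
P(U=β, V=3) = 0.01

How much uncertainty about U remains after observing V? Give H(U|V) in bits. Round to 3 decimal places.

0.279 bits

Marginals: p(U) = (0.1000, 0.9000), p(V) = (0.6300, 0.3000, 0.0700).
H(U|V) = Σ p(V) · H(U|V=·).
  V=1: p=0.6300, H(U|V=1) = 0.2762
  V=2: p=0.3000, H(U|V=2) = 0.2108
  V=3: p=0.0700, H(U|V=3) = 0.5917
Weighted sum = 0.279 bits.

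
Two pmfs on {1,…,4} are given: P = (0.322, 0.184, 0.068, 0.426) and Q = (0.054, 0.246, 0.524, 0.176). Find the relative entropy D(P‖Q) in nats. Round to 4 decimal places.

0.7592 nats

D(P‖Q) = Σ p·ln(p/q).
  0.322·ln(0.322/0.054) = 0.57495
  0.184·ln(0.184/0.246) = -0.05343
  0.068·ln(0.068/0.524) = -0.13885
  0.426·ln(0.426/0.176) = 0.37656
D(P‖Q) = 0.7592 nats.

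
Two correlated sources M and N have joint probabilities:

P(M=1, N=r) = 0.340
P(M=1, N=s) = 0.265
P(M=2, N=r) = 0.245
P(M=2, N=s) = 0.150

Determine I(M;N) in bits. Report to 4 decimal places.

Marginals: p(M) = (0.6050, 0.3950), p(N) = (0.5850, 0.4150).
I(M;N) = Σ p(x,y)·log₂[p(x,y)/(p(x)p(y))].
  (1,r): 0.340·log₂(0.9607) = -0.01969
  (1,s): 0.265·log₂(1.0555) = 0.02064
  (2,r): 0.245·log₂(1.0603) = 0.02068
  (2,s): 0.150·log₂(0.9151) = -0.01921
Sum = 0.0024 bits.

0.0024 bits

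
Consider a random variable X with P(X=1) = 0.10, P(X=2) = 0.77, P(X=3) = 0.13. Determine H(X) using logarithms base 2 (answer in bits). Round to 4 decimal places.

H(X) = −Σ p·log₂ p.
  −(0.10)·log₂(0.10) = 0.33219
  −(0.77)·log₂(0.77) = 0.29034
  −(0.13)·log₂(0.13) = 0.38264
Sum: 0.33219 + 0.29034 + 0.38264 = 1.0052 bits.

1.0052 bits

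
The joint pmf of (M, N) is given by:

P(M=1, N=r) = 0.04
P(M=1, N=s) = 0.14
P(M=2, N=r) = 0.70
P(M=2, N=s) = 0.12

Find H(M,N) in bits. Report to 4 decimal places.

H(M,N) = −Σ p(x,y)·log₂ p(x,y) over all 4 cells.
  cell (1,r): −0.04·log₂0.04 = 0.18575
  cell (1,s): −0.14·log₂0.14 = 0.39711
  cell (2,r): −0.70·log₂0.70 = 0.36020
  cell (2,s): −0.12·log₂0.12 = 0.36707
Sum = 1.3101 bits.

1.3101 bits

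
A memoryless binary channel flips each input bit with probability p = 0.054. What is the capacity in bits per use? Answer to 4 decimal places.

0.6968 bits

Binary symmetric channel: C = 1 − h₂(ε) where h₂ is the binary entropy function.
h₂(0.054) = −0.054·log₂0.054 − 0.946·log₂0.946 = 0.3032.
C = 1 − 0.3032 = 0.6968 bits per channel use.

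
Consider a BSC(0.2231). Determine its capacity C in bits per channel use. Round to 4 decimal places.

Binary symmetric channel: C = 1 − h₂(ε) where h₂ is the binary entropy function.
h₂(0.2231) = −0.2231·log₂0.2231 − 0.7769·log₂0.7769 = 0.7658.
C = 1 − 0.7658 = 0.2342 bits per channel use.

0.2342 bits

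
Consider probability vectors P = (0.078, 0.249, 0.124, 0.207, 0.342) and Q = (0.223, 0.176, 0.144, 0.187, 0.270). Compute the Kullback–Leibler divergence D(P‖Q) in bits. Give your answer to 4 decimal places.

0.1267 bits

D(P‖Q) = Σ p·log₂(p/q).
  0.078·log₂(0.078/0.223) = -0.11821
  0.249·log₂(0.249/0.176) = 0.12464
  0.124·log₂(0.124/0.144) = -0.02675
  0.207·log₂(0.207/0.187) = 0.03034
  0.342·log₂(0.342/0.270) = 0.11663
D(P‖Q) = 0.1267 bits.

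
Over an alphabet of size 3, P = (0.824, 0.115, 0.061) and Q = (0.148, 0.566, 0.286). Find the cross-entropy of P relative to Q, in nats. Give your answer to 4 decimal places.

H(P,Q) = −Σ p·ln q.
  −0.824·ln(0.148) = 1.57429
  −0.115·ln(0.566) = 0.06545
  −0.061·ln(0.286) = 0.07636
H(P,Q) = 1.7161 nats.

1.7161 nats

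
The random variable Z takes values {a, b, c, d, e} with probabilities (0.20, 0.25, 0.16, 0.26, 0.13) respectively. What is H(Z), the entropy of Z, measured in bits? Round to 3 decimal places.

H(Z) = −Σ p·log₂ p.
  −(0.20)·log₂(0.20) = 0.4644
  −(0.25)·log₂(0.25) = 0.5000
  −(0.16)·log₂(0.16) = 0.4230
  −(0.26)·log₂(0.26) = 0.5053
  −(0.13)·log₂(0.13) = 0.3826
Sum: 0.4644 + 0.5000 + 0.4230 + 0.5053 + 0.3826 = 2.275 bits.

2.275 bits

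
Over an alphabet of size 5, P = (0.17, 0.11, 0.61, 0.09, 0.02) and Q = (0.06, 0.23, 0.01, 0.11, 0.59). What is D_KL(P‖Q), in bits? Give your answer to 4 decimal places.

3.6324 bits

D(P‖Q) = Σ p·log₂(p/q).
  0.17·log₂(0.17/0.06) = 0.25543
  0.11·log₂(0.11/0.23) = -0.11705
  0.61·log₂(0.61/0.01) = 3.61775
  0.09·log₂(0.09/0.11) = -0.02606
  0.02·log₂(0.02/0.59) = -0.09765
D(P‖Q) = 3.6324 bits.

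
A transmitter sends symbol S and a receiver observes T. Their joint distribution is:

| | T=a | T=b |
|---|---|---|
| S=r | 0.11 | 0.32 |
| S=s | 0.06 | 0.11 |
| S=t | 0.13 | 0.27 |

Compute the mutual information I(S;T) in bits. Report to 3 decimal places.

0.005 bits

Marginals: p(S) = (0.4300, 0.1700, 0.4000), p(T) = (0.3000, 0.7000).
I(S;T) = Σ p(x,y)·log₂[p(x,y)/(p(x)p(y))].
  (r,a): 0.11·log₂(0.8527) = -0.0253
  (r,b): 0.32·log₂(1.0631) = 0.0283
  (s,a): 0.06·log₂(1.1765) = 0.0141
  (s,b): 0.11·log₂(0.9244) = -0.0125
  (t,a): 0.13·log₂(1.0833) = 0.0150
  (t,b): 0.27·log₂(0.9643) = -0.0142
Sum = 0.005 bits.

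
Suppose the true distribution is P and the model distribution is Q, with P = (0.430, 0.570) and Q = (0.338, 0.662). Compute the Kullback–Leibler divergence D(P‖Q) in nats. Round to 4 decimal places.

0.0182 nats

D(P‖Q) = Σ p·ln(p/q).
  0.430·ln(0.430/0.338) = 0.10352
  0.570·ln(0.570/0.662) = -0.08529
D(P‖Q) = 0.0182 nats.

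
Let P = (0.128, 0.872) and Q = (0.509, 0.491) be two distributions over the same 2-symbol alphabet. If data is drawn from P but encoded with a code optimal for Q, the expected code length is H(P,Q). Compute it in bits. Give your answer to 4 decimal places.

H(P,Q) = −Σ p·log₂ q.
  −0.128·log₂(0.509) = 0.12471
  −0.872·log₂(0.491) = 0.89485
H(P,Q) = 1.0196 bits.

1.0196 bits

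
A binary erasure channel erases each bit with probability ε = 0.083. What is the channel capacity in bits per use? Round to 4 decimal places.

0.9170 bits

Binary erasure channel: capacity C = 1 − ε.
C = 1 − 0.083 = 0.9170 bits per channel use.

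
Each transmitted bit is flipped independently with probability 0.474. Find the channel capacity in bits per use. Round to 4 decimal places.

0.0020 bits

Binary symmetric channel: C = 1 − h₂(ε) where h₂ is the binary entropy function.
h₂(0.474) = −0.474·log₂0.474 − 0.526·log₂0.526 = 0.9980.
C = 1 − 0.9980 = 0.0020 bits per channel use.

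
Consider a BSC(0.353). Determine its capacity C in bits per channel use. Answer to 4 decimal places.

Binary symmetric channel: C = 1 − h₂(ε) where h₂ is the binary entropy function.
h₂(0.353) = −0.353·log₂0.353 − 0.647·log₂0.647 = 0.9367.
C = 1 − 0.9367 = 0.0633 bits per channel use.

0.0633 bits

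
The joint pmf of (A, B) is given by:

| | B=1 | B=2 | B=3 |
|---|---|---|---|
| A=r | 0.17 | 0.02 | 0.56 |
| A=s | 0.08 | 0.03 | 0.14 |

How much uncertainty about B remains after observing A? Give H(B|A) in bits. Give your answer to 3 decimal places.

1.045 bits

Marginals: p(A) = (0.7500, 0.2500), p(B) = (0.2500, 0.0500, 0.7000).
H(B|A) = Σ p(A) · H(B|A=·).
  A=r: p=0.7500, H(B|A=r) = 0.9395
  A=s: p=0.2500, H(B|A=s) = 1.3615
Weighted sum = 1.045 bits.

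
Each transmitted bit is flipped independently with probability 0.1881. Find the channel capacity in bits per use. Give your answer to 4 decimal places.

Binary symmetric channel: C = 1 − h₂(ε) where h₂ is the binary entropy function.
h₂(0.1881) = −0.1881·log₂0.1881 − 0.8119·log₂0.8119 = 0.6975.
C = 1 − 0.6975 = 0.3025 bits per channel use.

0.3025 bits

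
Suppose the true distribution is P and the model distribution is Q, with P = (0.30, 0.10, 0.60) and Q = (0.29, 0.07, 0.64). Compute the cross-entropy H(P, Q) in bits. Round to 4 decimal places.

H(P,Q) = −Σ p·log₂ q.
  −0.30·log₂(0.29) = 0.53576
  −0.10·log₂(0.07) = 0.38365
  −0.60·log₂(0.64) = 0.38631
H(P,Q) = 1.3057 bits.

1.3057 bits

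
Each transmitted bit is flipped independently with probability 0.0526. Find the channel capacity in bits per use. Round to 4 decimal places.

0.7027 bits

Binary symmetric channel: C = 1 − h₂(ε) where h₂ is the binary entropy function.
h₂(0.0526) = −0.0526·log₂0.0526 − 0.9474·log₂0.9474 = 0.2973.
C = 1 − 0.2973 = 0.7027 bits per channel use.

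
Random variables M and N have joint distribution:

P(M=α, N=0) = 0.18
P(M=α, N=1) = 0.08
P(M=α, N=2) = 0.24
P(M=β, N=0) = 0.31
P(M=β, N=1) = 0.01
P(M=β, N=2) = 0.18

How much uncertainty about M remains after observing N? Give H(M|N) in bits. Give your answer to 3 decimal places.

0.924 bits

Chain rule: H(M|N) = H(M,N) − H(N).
Marginals: p(M) = (0.5000, 0.5000), p(N) = (0.4900, 0.0900, 0.4200).
H(M,N) = 2.2665 bits; H(N) = 1.3426 bits.
H(M|N) = 2.2665 − 1.3426 = 0.924 bits.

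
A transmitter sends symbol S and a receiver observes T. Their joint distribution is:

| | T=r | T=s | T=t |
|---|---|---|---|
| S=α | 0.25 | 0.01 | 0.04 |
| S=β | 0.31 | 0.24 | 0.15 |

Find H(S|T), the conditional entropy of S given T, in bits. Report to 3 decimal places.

Marginals: p(S) = (0.3000, 0.7000), p(T) = (0.5600, 0.2500, 0.1900).
H(S|T) = Σ p(T) · H(S|T=·).
  T=r: p=0.5600, H(S|T=r) = 0.9917
  T=s: p=0.2500, H(S|T=s) = 0.2423
  T=t: p=0.1900, H(S|T=t) = 0.7425
Weighted sum = 0.757 bits.

0.757 bits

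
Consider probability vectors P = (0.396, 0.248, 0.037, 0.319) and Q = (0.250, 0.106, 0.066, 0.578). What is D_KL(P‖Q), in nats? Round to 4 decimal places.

D(P‖Q) = Σ p·ln(p/q).
  0.396·ln(0.396/0.250) = 0.18214
  0.248·ln(0.248/0.106) = 0.21080
  0.037·ln(0.037/0.066) = -0.02141
  0.319·ln(0.319/0.578) = -0.18961
D(P‖Q) = 0.1819 nats.

0.1819 nats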